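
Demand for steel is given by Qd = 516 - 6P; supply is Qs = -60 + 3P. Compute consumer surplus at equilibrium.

Consumer surplus = 1452

Equilibrium: 516 - 6P = -60 + 3P gives P* = 64, Q* = 132.
Demand choke price (Qd = 0): P = 86.
CS = ½(86 − 64)(132) = 1452.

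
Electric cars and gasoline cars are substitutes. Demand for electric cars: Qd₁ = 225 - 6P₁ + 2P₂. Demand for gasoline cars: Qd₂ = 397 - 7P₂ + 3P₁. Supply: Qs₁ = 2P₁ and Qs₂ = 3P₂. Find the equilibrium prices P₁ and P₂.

Market 1: 225 - 6P₁ + 2P₂ = 2P₁ → 8P₁ - 2P₂ = 225.
Market 2: 10P₂ - 3P₁ = 397.
Eliminating P₂: 10×(1) + 2×(2) gives 74P₁ = 3044, so P₁ = 1522/37.
Back-substitute into (2): P₂ = (397 + 3×1522/37) / 10 = 3851/74.

P₁ = 1522/37, P₂ = 3851/74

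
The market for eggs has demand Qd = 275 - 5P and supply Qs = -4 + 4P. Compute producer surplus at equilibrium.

Producer surplus = 1800

Equilibrium: 275 - 5P = -4 + 4P gives P* = 31, Q* = 120.
Supply starts at P = 1 (where Qs = 0).
PS = ½(31 − 1)(120) = 1800.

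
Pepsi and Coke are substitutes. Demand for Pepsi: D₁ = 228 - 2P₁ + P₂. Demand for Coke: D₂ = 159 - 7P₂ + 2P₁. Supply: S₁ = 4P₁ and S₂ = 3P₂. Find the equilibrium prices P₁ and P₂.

Market 1: 228 - 2P₁ + P₂ = 4P₁ → 6P₁ - P₂ = 228.
Market 2: 10P₂ - 2P₁ = 159.
Eliminating P₂: 10×(1) + 1×(2) gives 58P₁ = 2439, so P₁ = 2439/58.
Back-substitute into (2): P₂ = (159 + 2×2439/58) / 10 = 705/29.

P₁ = 2439/58, P₂ = 705/29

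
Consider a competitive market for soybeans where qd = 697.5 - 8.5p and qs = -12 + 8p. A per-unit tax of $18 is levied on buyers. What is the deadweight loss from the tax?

Pre-tax equilibrium: p* = 43, q* = 332.
Tax on buyers shifts demand to qd = 697.5 − 8.5(p + 18) = 544.5 - 8.5p.
544.5 - 8.5p = -12 + 8p gives seller price ps = 371/11; buyers pay pb = 371/11 + 18 = 569/11.
New quantity: q = 697.5 − 8.5(569/11) = 2836/11.
DWL = ½ × 18 × (332 − 2836/11) = 7344/11.

Deadweight loss = 7344/11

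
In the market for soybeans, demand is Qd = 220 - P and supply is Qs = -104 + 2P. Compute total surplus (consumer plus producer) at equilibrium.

Equilibrium: 220 - P = -104 + 2P gives P* = 108, Q* = 112.
Demand choke price: P = 220; supply starts at P = 52.
CS = ½(220 − 108)(112) = 6272; PS = ½(108 − 52)(112) = 3136.

Total surplus = 9408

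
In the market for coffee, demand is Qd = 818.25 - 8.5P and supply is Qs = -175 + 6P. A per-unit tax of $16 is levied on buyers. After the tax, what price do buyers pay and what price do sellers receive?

Buyers pay 4357/58, sellers receive 3429/58

Pre-tax equilibrium: P* = 68.5, Q* = 236.
Tax on buyers shifts demand to Qd = 818.25 − 8.5(P + 16) = 682.25 - 8.5P.
682.25 - 8.5P = -175 + 6P gives seller price Ps = 3429/58; buyers pay Pb = 3429/58 + 16 = 4357/58.
New quantity: Q = 818.25 − 8.5(4357/58) = 5212/29.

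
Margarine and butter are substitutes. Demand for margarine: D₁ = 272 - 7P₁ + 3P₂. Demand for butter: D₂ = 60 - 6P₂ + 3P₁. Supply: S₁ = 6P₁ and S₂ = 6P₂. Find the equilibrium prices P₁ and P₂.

Market 1: 272 - 7P₁ + 3P₂ = 6P₁ → 13P₁ - 3P₂ = 272.
Market 2: 12P₂ - 3P₁ = 60.
Eliminating P₂: 12×(1) + 3×(2) gives 147P₁ = 3444, so P₁ = 164/7.
Back-substitute into (2): P₂ = (60 + 3×164/7) / 12 = 76/7.

P₁ = 164/7, P₂ = 76/7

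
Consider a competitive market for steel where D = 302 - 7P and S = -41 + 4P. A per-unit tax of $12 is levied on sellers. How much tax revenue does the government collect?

Tax revenue = 7020/11

Pre-tax equilibrium: P* = 343/11, Q* = 921/11.
Tax on sellers shifts supply to S = -41 + 4(P − 12) = -89 + 4P.
302 - 7P = -89 + 4P gives buyer price Pb = 391/11; sellers receive Ps = 391/11 − 12 = 259/11.
New quantity: Q = 302 − 7(391/11) = 585/11.
Revenue = 12 × 585/11 = 7020/11.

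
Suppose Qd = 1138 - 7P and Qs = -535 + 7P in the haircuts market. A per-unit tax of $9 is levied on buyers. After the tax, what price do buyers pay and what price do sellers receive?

Pre-tax equilibrium: P* = 119.5, Q* = 301.5.
Tax on buyers shifts demand to Qd = 1138 − 7(P + 9) = 1075 - 7P.
1075 - 7P = -535 + 7P gives seller price Ps = 115; buyers pay Pb = 115 + 9 = 124.
New quantity: Q = 1138 − 7(124) = 270.

Buyers pay $124, sellers receive $115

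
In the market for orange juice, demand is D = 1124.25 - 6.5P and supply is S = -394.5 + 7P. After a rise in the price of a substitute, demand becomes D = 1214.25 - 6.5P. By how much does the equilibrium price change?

ΔP = 20/3

Original equilibrium: P* = 112.5, Q* = 393.
New equilibrium: 1214.25 - 6.5P = -394.5 + 7P, so 1608.75 = 13.5P and P' = 715/6; Q' = 1214.25 − 6.5(715/6) = 1319/3.
Change in price: 715/6 − 112.5 = 20/3.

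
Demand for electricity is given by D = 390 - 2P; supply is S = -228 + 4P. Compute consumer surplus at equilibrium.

Equilibrium: 390 - 2P = -228 + 4P gives P* = 103, Q* = 184.
Demand choke price (D = 0): P = 195.
CS = ½(195 − 103)(184) = 8464.

Consumer surplus = 8464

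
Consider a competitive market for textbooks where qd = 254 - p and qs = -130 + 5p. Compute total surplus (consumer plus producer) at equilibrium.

Total surplus = 21660

Equilibrium: 254 - p = -130 + 5p gives p* = 64, q* = 190.
Demand choke price: p = 254; supply starts at p = 26.
CS = ½(254 − 64)(190) = 18050; PS = ½(64 − 26)(190) = 3610.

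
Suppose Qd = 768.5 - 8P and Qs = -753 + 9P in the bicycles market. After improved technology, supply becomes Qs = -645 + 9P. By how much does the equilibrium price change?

ΔP = -108/17

Original equilibrium: P* = 89.5, Q* = 52.5.
New equilibrium: 768.5 - 8P = -645 + 9P, so 1413.5 = 17P and P' = 2827/34; Q' = 768.5 − 8(2827/34) = 3513/34.
Change in price: 2827/34 − 89.5 = -108/17.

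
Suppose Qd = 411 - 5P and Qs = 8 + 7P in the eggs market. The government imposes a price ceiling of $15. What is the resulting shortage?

Shortage = 223

Equilibrium price would be P* = 403/12, so the ceiling at 15 binds.
At P = 15: Qd = 411 − 5(15) = 336, Qs = 8 + 7(15) = 113.
Shortage = 336 − 113 = 223.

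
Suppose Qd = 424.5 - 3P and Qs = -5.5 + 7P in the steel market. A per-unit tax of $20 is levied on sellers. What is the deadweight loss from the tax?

Deadweight loss = 420

Pre-tax equilibrium: P* = 43, Q* = 295.5.
Tax on sellers shifts supply to Qs = -5.5 + 7(P − 20) = -145.5 + 7P.
424.5 - 3P = -145.5 + 7P gives buyer price Pb = 57; sellers receive Ps = 57 − 20 = 37.
New quantity: Q = 424.5 − 3(57) = 253.5.
DWL = ½ × 20 × (295.5 − 253.5) = 420.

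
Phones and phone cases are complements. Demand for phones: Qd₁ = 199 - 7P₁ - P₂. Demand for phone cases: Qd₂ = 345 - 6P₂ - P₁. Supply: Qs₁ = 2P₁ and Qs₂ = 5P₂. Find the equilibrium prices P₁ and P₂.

Market 1: 199 - 7P₁ - P₂ = 2P₁ → 9P₁ + P₂ = 199.
Market 2: 11P₂ + P₁ = 345.
Eliminating P₂: 11×(1) − 1×(2) gives 98P₁ = 1844, so P₁ = 922/49.
Back-substitute into (2): P₂ = (345 − 1×922/49) / 11 = 1453/49.

P₁ = 922/49, P₂ = 1453/49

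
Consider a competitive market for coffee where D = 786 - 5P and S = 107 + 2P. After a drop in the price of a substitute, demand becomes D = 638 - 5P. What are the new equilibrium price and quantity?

Original equilibrium: P* = 97, Q* = 301.
New equilibrium: 638 - 5P = 107 + 2P, so 531 = 7P and P' = 531/7; Q' = 638 − 5(531/7) = 1811/7.

P' = 531/7, Q' = 1811/7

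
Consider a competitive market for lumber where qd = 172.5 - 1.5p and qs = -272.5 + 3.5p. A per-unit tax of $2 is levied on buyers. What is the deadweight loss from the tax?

Pre-tax equilibrium: p* = 89, q* = 39.
Tax on buyers shifts demand to qd = 172.5 − 1.5(p + 2) = 169.5 - 1.5p.
169.5 - 1.5p = -272.5 + 3.5p gives seller price ps = 88.4; buyers pay pb = 88.4 + 2 = 90.4.
New quantity: q = 172.5 − 1.5(90.4) = 36.9.
DWL = ½ × 2 × (39 − 36.9) = 2.1.

Deadweight loss = 2.1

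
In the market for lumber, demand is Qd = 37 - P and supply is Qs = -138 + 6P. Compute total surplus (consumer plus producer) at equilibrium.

Equilibrium: 37 - P = -138 + 6P gives P* = 25, Q* = 12.
Demand choke price: P = 37; supply starts at P = 23.
CS = ½(37 − 25)(12) = 72; PS = ½(25 − 23)(12) = 12.

Total surplus = 84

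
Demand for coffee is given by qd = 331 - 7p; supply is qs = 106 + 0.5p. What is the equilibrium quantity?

q* = 121

Set qd = qs: 331 - 7p = 106 + 0.5p.
225 = 7.5p, so p* = 30.
q* = 331 − 7(30) = 121.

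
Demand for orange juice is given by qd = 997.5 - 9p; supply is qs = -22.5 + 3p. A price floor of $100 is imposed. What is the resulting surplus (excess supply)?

Equilibrium price would be p* = 85, so the floor at 100 binds.
At p = 100: qd = 97.5, qs = 277.5.
Surplus = 277.5 − 97.5 = 180.

Surplus = 180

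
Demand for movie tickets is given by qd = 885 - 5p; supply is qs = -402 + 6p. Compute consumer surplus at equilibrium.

Consumer surplus = 9000

Equilibrium: 885 - 5p = -402 + 6p gives p* = 117, q* = 300.
Demand choke price (qd = 0): p = 177.
CS = ½(177 − 117)(300) = 9000.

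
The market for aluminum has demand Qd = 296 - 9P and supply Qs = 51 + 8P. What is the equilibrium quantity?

Set Qd = Qs: 296 - 9P = 51 + 8P.
245 = 17P, so P* = 245/17.
Q* = 296 − 9(245/17) = 2827/17.

Q* = 2827/17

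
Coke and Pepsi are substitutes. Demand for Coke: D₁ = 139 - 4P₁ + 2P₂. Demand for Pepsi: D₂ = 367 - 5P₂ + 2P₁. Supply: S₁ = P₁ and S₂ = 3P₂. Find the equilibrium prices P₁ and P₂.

P₁ = 923/18, P₂ = 2113/36

Market 1: 139 - 4P₁ + 2P₂ = P₁ → 5P₁ - 2P₂ = 139.
Market 2: 8P₂ - 2P₁ = 367.
Eliminating P₂: 8×(1) + 2×(2) gives 36P₁ = 1846, so P₁ = 923/18.
Back-substitute into (2): P₂ = (367 + 2×923/18) / 8 = 2113/36.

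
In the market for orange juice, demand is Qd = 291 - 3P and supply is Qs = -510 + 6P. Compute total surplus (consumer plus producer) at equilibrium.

Equilibrium: 291 - 3P = -510 + 6P gives P* = 89, Q* = 24.
Demand choke price: P = 97; supply starts at P = 85.
CS = ½(97 − 89)(24) = 96; PS = ½(89 − 85)(24) = 48.

Total surplus = 144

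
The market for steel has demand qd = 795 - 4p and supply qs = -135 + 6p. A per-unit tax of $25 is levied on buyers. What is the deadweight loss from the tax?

Deadweight loss = 750

Pre-tax equilibrium: p* = 93, q* = 423.
Tax on buyers shifts demand to qd = 795 − 4(p + 25) = 695 - 4p.
695 - 4p = -135 + 6p gives seller price ps = 83; buyers pay pb = 83 + 25 = 108.
New quantity: q = 795 − 4(108) = 363.
DWL = ½ × 25 × (423 − 363) = 750.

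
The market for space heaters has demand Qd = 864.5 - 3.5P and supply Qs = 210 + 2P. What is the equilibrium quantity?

Q* = 448

Set Qd = Qs: 864.5 - 3.5P = 210 + 2P.
654.5 = 5.5P, so P* = 119.
Q* = 864.5 − 3.5(119) = 448.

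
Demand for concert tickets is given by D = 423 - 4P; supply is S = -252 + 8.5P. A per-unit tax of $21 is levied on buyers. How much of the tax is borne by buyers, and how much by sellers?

Pre-tax equilibrium: P* = 54, Q* = 207.
Tax on buyers shifts demand to D = 423 − 4(P + 21) = 339 - 4P.
339 - 4P = -252 + 8.5P gives seller price Ps = 47.28; buyers pay Pb = 47.28 + 21 = 68.28.
New quantity: Q = 423 − 4(68.28) = 149.88.
Buyer burden = 68.28 − 54 = 14.28; seller burden = 54 − 47.28 = 6.72.

Buyers bear $14.28, sellers bear $6.72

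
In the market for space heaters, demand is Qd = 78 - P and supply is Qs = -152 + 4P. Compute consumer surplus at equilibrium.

Equilibrium: 78 - P = -152 + 4P gives P* = 46, Q* = 32.
Demand choke price (Qd = 0): P = 78.
CS = ½(78 − 46)(32) = 512.

Consumer surplus = 512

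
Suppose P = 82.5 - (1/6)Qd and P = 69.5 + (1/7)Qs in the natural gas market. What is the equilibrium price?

P* = 75.5

Set the two price expressions equal: 82.5 - (1/6)Q = 69.5 + (1/7)Q.
13 = (13/42)Q, so Q* = 42.
P* = 82.5 − (1/6)(42) = 75.5.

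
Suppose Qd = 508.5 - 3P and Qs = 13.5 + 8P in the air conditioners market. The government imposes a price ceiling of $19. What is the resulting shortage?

Shortage = 286

Equilibrium price would be P* = 45, so the ceiling at 19 binds.
At P = 19: Qd = 508.5 − 3(19) = 451.5, Qs = 13.5 + 8(19) = 165.5.
Shortage = 451.5 − 165.5 = 286.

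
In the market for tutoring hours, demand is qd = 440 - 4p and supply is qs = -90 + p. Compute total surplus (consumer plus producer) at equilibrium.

Equilibrium: 440 - 4p = -90 + p gives p* = 106, q* = 16.
Demand choke price: p = 110; supply starts at p = 90.
CS = ½(110 − 106)(16) = 32; PS = ½(106 − 90)(16) = 128.

Total surplus = 160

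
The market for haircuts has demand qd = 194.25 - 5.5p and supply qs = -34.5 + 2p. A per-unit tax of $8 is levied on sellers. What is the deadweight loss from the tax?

Deadweight loss = 704/15

Pre-tax equilibrium: p* = 30.5, q* = 26.5.
Tax on sellers shifts supply to qs = -34.5 + 2(p − 8) = -50.5 + 2p.
194.25 - 5.5p = -50.5 + 2p gives buyer price pb = 979/30; sellers receive ps = 979/30 − 8 = 739/30.
New quantity: q = 194.25 − 5.5(979/30) = 443/30.
DWL = ½ × 8 × (26.5 − 443/30) = 704/15.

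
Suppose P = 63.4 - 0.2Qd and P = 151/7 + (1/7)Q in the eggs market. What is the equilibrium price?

Set the two price expressions equal: 63.4 - 0.2Q = 151/7 + (1/7)Q.
1464/35 = (12/35)Q, so Q* = 122.
P* = 63.4 − (0.2)(122) = 39.

P* = 39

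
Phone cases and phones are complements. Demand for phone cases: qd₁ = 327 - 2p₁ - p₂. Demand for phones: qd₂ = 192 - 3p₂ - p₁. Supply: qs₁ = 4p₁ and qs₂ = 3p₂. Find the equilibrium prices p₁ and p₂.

p₁ = 354/7, p₂ = 165/7

Market 1: 327 - 2p₁ - p₂ = 4p₁ → 6p₁ + p₂ = 327.
Market 2: 6p₂ + p₁ = 192.
Eliminating p₂: 6×(1) − 1×(2) gives 35p₁ = 1770, so p₁ = 354/7.
Back-substitute into (2): p₂ = (192 − 1×354/7) / 6 = 165/7.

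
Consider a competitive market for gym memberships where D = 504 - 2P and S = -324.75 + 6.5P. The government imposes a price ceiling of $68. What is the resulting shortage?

Shortage = 250.75

Equilibrium price would be P* = 97.5, so the ceiling at 68 binds.
At P = 68: D = 504 − 2(68) = 368, S = -324.75 + 6.5(68) = 117.25.
Shortage = 368 − 117.25 = 250.75.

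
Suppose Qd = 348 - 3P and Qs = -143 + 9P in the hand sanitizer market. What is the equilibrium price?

P* = 491/12

Set Qd = Qs: 348 - 3P = -143 + 9P.
491 = 12P, so P* = 491/12.
Q* = 348 − 3(491/12) = 225.25.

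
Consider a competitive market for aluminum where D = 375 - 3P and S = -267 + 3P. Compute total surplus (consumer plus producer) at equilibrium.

Equilibrium: 375 - 3P = -267 + 3P gives P* = 107, Q* = 54.
Demand choke price: P = 125; supply starts at P = 89.
CS = ½(125 − 107)(54) = 486; PS = ½(107 − 89)(54) = 486.

Total surplus = 972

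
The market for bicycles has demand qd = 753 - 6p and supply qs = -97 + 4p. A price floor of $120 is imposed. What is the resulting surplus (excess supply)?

Equilibrium price would be p* = 85, so the floor at 120 binds.
At p = 120: qd = 33, qs = 383.
Surplus = 383 − 33 = 350.

Surplus = 350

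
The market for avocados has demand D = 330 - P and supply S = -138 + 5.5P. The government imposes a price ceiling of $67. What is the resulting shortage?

Shortage = 32.5

Equilibrium price would be P* = 72, so the ceiling at 67 binds.
At P = 67: D = 330 − 1(67) = 263, S = -138 + 5.5(67) = 230.5.
Shortage = 263 − 230.5 = 32.5.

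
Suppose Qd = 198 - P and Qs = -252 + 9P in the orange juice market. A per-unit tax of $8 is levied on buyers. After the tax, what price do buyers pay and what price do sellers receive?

Pre-tax equilibrium: P* = 45, Q* = 153.
Tax on buyers shifts demand to Qd = 198 − 1(P + 8) = 190 - P.
190 - P = -252 + 9P gives seller price Ps = 44.2; buyers pay Pb = 44.2 + 8 = 52.2.
New quantity: Q = 198 − 1(52.2) = 145.8.

Buyers pay $52.2, sellers receive $44.2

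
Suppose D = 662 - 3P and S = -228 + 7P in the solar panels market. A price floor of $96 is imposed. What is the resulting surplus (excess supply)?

Surplus = 70

Equilibrium price would be P* = 89, so the floor at 96 binds.
At P = 96: D = 374, S = 444.
Surplus = 444 − 374 = 70.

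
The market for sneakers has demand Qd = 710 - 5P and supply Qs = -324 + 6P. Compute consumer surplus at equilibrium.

Equilibrium: 710 - 5P = -324 + 6P gives P* = 94, Q* = 240.
Demand choke price (Qd = 0): P = 142.
CS = ½(142 − 94)(240) = 5760.

Consumer surplus = 5760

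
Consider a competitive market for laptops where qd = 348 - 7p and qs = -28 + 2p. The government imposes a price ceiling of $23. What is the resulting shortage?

Equilibrium price would be p* = 376/9, so the ceiling at 23 binds.
At p = 23: qd = 348 − 7(23) = 187, qs = -28 + 2(23) = 18.
Shortage = 187 − 18 = 169.

Shortage = 169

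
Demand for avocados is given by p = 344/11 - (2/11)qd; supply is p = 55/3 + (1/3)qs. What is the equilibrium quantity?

q* = 427/17

Set the two price expressions equal: 344/11 - (2/11)q = 55/3 + (1/3)q.
427/33 = (17/33)q, so q* = 427/17.
p* = 344/11 − (2/11)(427/17) = 454/17.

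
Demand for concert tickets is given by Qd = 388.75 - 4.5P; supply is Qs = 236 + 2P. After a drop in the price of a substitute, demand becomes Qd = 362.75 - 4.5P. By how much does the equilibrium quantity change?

ΔQ = -8

Original equilibrium: P* = 23.5, Q* = 283.
New equilibrium: 362.75 - 4.5P = 236 + 2P, so 126.75 = 6.5P and P' = 19.5; Q' = 362.75 − 4.5(19.5) = 275.
Change in quantity: 275 − 283 = -8.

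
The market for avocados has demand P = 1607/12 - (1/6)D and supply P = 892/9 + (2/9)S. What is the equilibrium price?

Set the two price expressions equal: 1607/12 - (1/6)Q = 892/9 + (2/9)Q.
1253/36 = (7/18)Q, so Q* = 89.5.
P* = 1607/12 − (1/6)(89.5) = 119.

P* = 119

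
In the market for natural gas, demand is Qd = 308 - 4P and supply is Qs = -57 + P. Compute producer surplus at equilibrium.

Producer surplus = 128

Equilibrium: 308 - 4P = -57 + P gives P* = 73, Q* = 16.
Supply starts at P = 57 (where Qs = 0).
PS = ½(73 − 57)(16) = 128.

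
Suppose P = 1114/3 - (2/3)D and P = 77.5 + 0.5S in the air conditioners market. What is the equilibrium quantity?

Set the two price expressions equal: 1114/3 - (2/3)Q = 77.5 + 0.5Q.
1763/6 = (7/6)Q, so Q* = 1763/7.
P* = 1114/3 − (2/3)(1763/7) = 1424/7.

Q* = 1763/7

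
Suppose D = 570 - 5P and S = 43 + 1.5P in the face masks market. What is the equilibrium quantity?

Set D = S: 570 - 5P = 43 + 1.5P.
527 = 6.5P, so P* = 1054/13.
Q* = 570 − 5(1054/13) = 2140/13.

Q* = 2140/13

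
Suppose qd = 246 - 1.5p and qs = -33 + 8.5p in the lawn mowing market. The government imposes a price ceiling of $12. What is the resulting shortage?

Equilibrium price would be p* = 27.9, so the ceiling at 12 binds.
At p = 12: qd = 246 − 1.5(12) = 228, qs = -33 + 8.5(12) = 69.
Shortage = 228 − 69 = 159.

Shortage = 159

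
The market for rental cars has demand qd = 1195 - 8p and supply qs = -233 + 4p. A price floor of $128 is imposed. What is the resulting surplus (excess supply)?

Equilibrium price would be p* = 119, so the floor at 128 binds.
At p = 128: qd = 171, qs = 279.
Surplus = 279 − 171 = 108.

Surplus = 108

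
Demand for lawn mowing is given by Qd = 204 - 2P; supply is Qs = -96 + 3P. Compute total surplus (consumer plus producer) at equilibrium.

Equilibrium: 204 - 2P = -96 + 3P gives P* = 60, Q* = 84.
Demand choke price: P = 102; supply starts at P = 32.
CS = ½(102 − 60)(84) = 1764; PS = ½(60 − 32)(84) = 1176.

Total surplus = 2940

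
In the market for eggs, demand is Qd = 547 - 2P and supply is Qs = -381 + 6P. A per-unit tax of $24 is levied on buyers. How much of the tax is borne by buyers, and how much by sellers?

Pre-tax equilibrium: P* = 116, Q* = 315.
Tax on buyers shifts demand to Qd = 547 − 2(P + 24) = 499 - 2P.
499 - 2P = -381 + 6P gives seller price Ps = 110; buyers pay Pb = 110 + 24 = 134.
New quantity: Q = 547 − 2(134) = 279.
Buyer burden = 134 − 116 = 18; seller burden = 116 − 110 = 6.

Buyers bear $18, sellers bear $6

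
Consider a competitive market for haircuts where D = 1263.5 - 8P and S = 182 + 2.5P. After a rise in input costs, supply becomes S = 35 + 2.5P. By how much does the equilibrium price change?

Original equilibrium: P* = 103, Q* = 439.5.
New equilibrium: 1263.5 - 8P = 35 + 2.5P, so 1228.5 = 10.5P and P' = 117; Q' = 1263.5 − 8(117) = 327.5.
Change in price: 117 − 103 = 14.

ΔP = 14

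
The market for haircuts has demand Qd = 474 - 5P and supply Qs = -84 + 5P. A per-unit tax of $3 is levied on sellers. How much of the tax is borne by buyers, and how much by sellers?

Buyers bear $1.5, sellers bear $1.5

Pre-tax equilibrium: P* = 55.8, Q* = 195.
Tax on sellers shifts supply to Qs = -84 + 5(P − 3) = -99 + 5P.
474 - 5P = -99 + 5P gives buyer price Pb = 57.3; sellers receive Ps = 57.3 − 3 = 54.3.
New quantity: Q = 474 − 5(57.3) = 187.5.
Buyer burden = 57.3 − 55.8 = 1.5; seller burden = 55.8 − 54.3 = 1.5.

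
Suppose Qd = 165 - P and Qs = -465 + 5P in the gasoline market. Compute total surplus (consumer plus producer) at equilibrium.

Equilibrium: 165 - P = -465 + 5P gives P* = 105, Q* = 60.
Demand choke price: P = 165; supply starts at P = 93.
CS = ½(165 − 105)(60) = 1800; PS = ½(105 − 93)(60) = 360.

Total surplus = 2160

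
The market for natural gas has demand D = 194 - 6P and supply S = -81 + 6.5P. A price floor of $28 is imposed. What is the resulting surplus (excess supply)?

Equilibrium price would be P* = 22, so the floor at 28 binds.
At P = 28: D = 26, S = 101.
Surplus = 101 − 26 = 75.

Surplus = 75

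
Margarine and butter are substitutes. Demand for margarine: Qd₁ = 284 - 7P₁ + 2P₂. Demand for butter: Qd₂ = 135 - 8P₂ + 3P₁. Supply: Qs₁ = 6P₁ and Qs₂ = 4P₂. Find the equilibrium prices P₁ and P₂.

Market 1: 284 - 7P₁ + 2P₂ = 6P₁ → 13P₁ - 2P₂ = 284.
Market 2: 12P₂ - 3P₁ = 135.
Eliminating P₂: 12×(1) + 2×(2) gives 150P₁ = 3678, so P₁ = 24.52.
Back-substitute into (2): P₂ = (135 + 3×24.52) / 12 = 17.38.

P₁ = 24.52, P₂ = 17.38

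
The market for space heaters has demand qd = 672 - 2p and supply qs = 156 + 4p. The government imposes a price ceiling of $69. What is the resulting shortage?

Shortage = 102

Equilibrium price would be p* = 86, so the ceiling at 69 binds.
At p = 69: qd = 672 − 2(69) = 534, qs = 156 + 4(69) = 432.
Shortage = 534 − 432 = 102.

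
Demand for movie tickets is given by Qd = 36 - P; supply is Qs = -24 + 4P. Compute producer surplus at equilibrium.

Producer surplus = 72

Equilibrium: 36 - P = -24 + 4P gives P* = 12, Q* = 24.
Supply starts at P = 6 (where Qs = 0).
PS = ½(12 − 6)(24) = 72.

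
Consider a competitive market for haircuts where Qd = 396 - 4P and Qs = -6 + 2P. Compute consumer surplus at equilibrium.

Equilibrium: 396 - 4P = -6 + 2P gives P* = 67, Q* = 128.
Demand choke price (Qd = 0): P = 99.
CS = ½(99 − 67)(128) = 2048.

Consumer surplus = 2048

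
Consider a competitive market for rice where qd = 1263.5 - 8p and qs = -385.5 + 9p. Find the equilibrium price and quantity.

p* = 97, q* = 487.5

Set qd = qs: 1263.5 - 8p = -385.5 + 9p.
1649 = 17p, so p* = 97.
q* = 1263.5 − 8(97) = 487.5.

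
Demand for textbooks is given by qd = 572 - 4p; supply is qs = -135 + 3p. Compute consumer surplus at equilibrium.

Consumer surplus = 3528

Equilibrium: 572 - 4p = -135 + 3p gives p* = 101, q* = 168.
Demand choke price (qd = 0): p = 143.
CS = ½(143 − 101)(168) = 3528.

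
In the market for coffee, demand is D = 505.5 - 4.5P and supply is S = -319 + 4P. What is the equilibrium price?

Set D = S: 505.5 - 4.5P = -319 + 4P.
824.5 = 8.5P, so P* = 97.
Q* = 505.5 − 4.5(97) = 69.

P* = 97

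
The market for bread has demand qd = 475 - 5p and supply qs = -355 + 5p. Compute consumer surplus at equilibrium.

Equilibrium: 475 - 5p = -355 + 5p gives p* = 83, q* = 60.
Demand choke price (qd = 0): p = 95.
CS = ½(95 − 83)(60) = 360.

Consumer surplus = 360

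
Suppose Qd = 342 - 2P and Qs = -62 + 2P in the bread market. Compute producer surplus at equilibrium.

Producer surplus = 4900

Equilibrium: 342 - 2P = -62 + 2P gives P* = 101, Q* = 140.
Supply starts at P = 31 (where Qs = 0).
PS = ½(101 − 31)(140) = 4900.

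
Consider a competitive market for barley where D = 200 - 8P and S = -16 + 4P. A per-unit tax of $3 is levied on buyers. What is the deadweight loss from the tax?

Deadweight loss = 12

Pre-tax equilibrium: P* = 18, Q* = 56.
Tax on buyers shifts demand to D = 200 − 8(P + 3) = 176 - 8P.
176 - 8P = -16 + 4P gives seller price Ps = 16; buyers pay Pb = 16 + 3 = 19.
New quantity: Q = 200 − 8(19) = 48.
DWL = ½ × 3 × (56 − 48) = 12.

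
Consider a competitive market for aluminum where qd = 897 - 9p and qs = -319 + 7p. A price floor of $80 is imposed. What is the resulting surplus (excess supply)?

Surplus = 64

Equilibrium price would be p* = 76, so the floor at 80 binds.
At p = 80: qd = 177, qs = 241.
Surplus = 241 − 177 = 64.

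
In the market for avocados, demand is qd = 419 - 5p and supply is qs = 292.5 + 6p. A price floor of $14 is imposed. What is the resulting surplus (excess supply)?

Equilibrium price would be p* = 11.5, so the floor at 14 binds.
At p = 14: qd = 349, qs = 376.5.
Surplus = 376.5 − 349 = 27.5.

Surplus = 27.5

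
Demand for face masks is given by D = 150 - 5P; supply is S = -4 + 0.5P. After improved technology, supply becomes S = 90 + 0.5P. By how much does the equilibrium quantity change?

ΔQ = 940/11

Original equilibrium: P* = 28, Q* = 10.
New equilibrium: 150 - 5P = 90 + 0.5P, so 60 = 5.5P and P' = 120/11; Q' = 150 − 5(120/11) = 1050/11.
Change in quantity: 1050/11 − 10 = 940/11.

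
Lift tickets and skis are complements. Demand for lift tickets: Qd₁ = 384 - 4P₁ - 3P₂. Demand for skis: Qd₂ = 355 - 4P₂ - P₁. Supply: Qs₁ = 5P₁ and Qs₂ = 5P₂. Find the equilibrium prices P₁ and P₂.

P₁ = 797/26, P₂ = 937/26

Market 1: 384 - 4P₁ - 3P₂ = 5P₁ → 9P₁ + 3P₂ = 384.
Market 2: 9P₂ + P₁ = 355.
Eliminating P₂: 9×(1) − 3×(2) gives 78P₁ = 2391, so P₁ = 797/26.
Back-substitute into (2): P₂ = (355 − 1×797/26) / 9 = 937/26.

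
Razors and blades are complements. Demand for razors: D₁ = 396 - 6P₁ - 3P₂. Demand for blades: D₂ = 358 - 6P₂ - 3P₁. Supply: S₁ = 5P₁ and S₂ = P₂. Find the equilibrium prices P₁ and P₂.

P₁ = 849/34, P₂ = 1375/34

Market 1: 396 - 6P₁ - 3P₂ = 5P₁ → 11P₁ + 3P₂ = 396.
Market 2: 7P₂ + 3P₁ = 358.
Eliminating P₂: 7×(1) − 3×(2) gives 68P₁ = 1698, so P₁ = 849/34.
Back-substitute into (2): P₂ = (358 − 3×849/34) / 7 = 1375/34.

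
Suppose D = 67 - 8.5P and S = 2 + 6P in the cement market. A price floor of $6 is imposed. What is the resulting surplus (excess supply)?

Surplus = 22

Equilibrium price would be P* = 130/29, so the floor at 6 binds.
At P = 6: D = 16, S = 38.
Surplus = 38 − 16 = 22.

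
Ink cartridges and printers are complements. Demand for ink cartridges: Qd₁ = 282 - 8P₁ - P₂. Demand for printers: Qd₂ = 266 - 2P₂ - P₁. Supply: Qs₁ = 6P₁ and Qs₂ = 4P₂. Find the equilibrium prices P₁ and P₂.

Market 1: 282 - 8P₁ - P₂ = 6P₁ → 14P₁ + P₂ = 282.
Market 2: 6P₂ + P₁ = 266.
Eliminating P₂: 6×(1) − 1×(2) gives 83P₁ = 1426, so P₁ = 1426/83.
Back-substitute into (2): P₂ = (266 − 1×1426/83) / 6 = 3442/83.

P₁ = 1426/83, P₂ = 3442/83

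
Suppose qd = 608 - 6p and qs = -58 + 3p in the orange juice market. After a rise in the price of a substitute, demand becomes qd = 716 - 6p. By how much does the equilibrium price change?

Original equilibrium: p* = 74, q* = 164.
New equilibrium: 716 - 6p = -58 + 3p, so 774 = 9p and p' = 86; q' = 716 − 6(86) = 200.
Change in price: 86 − 74 = 12.

Δp = 12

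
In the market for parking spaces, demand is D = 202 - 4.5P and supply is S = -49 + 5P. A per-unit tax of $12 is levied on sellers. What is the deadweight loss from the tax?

Deadweight loss = 3240/19

Pre-tax equilibrium: P* = 502/19, Q* = 1579/19.
Tax on sellers shifts supply to S = -49 + 5(P − 12) = -109 + 5P.
202 - 4.5P = -109 + 5P gives buyer price Pb = 622/19; sellers receive Ps = 622/19 − 12 = 394/19.
New quantity: Q = 202 − 4.5(622/19) = 1039/19.
DWL = ½ × 12 × (1579/19 − 1039/19) = 3240/19.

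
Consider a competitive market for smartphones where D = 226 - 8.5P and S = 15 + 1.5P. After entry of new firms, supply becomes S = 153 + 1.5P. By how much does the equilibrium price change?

ΔP = -13.8

Original equilibrium: P* = 21.1, Q* = 46.65.
New equilibrium: 226 - 8.5P = 153 + 1.5P, so 73 = 10P and P' = 7.3; Q' = 226 − 8.5(7.3) = 163.95.
Change in price: 7.3 − 21.1 = -13.8.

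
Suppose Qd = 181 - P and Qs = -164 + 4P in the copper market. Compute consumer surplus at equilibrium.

Consumer surplus = 6272

Equilibrium: 181 - P = -164 + 4P gives P* = 69, Q* = 112.
Demand choke price (Qd = 0): P = 181.
CS = ½(181 − 69)(112) = 6272.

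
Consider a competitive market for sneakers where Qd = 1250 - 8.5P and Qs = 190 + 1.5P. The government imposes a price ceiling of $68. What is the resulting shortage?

Shortage = 380

Equilibrium price would be P* = 106, so the ceiling at 68 binds.
At P = 68: Qd = 1250 − 8.5(68) = 672, Qs = 190 + 1.5(68) = 292.
Shortage = 672 − 292 = 380.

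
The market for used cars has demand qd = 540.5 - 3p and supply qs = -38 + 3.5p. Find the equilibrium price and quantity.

Set qd = qs: 540.5 - 3p = -38 + 3.5p.
578.5 = 6.5p, so p* = 89.
q* = 540.5 − 3(89) = 273.5.

p* = 89, q* = 273.5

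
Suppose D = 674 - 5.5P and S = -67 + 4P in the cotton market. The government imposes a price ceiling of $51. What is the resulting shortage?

Equilibrium price would be P* = 78, so the ceiling at 51 binds.
At P = 51: D = 674 − 5.5(51) = 393.5, S = -67 + 4(51) = 137.
Shortage = 393.5 − 137 = 256.5.

Shortage = 256.5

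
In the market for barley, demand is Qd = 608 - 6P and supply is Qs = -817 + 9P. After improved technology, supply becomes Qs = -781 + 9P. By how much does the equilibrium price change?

ΔP = -2.4

Original equilibrium: P* = 95, Q* = 38.
New equilibrium: 608 - 6P = -781 + 9P, so 1389 = 15P and P' = 92.6; Q' = 608 − 6(92.6) = 52.4.
Change in price: 92.6 − 95 = -2.4.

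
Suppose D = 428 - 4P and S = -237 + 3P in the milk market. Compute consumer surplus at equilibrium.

Equilibrium: 428 - 4P = -237 + 3P gives P* = 95, Q* = 48.
Demand choke price (D = 0): P = 107.
CS = ½(107 − 95)(48) = 288.

Consumer surplus = 288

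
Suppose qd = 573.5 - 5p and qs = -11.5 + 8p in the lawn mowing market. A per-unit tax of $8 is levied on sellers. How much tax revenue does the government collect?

Tax revenue = 33684/13

Pre-tax equilibrium: p* = 45, q* = 348.5.
Tax on sellers shifts supply to qs = -11.5 + 8(p − 8) = -75.5 + 8p.
573.5 - 5p = -75.5 + 8p gives buyer price pb = 649/13; sellers receive ps = 649/13 − 8 = 545/13.
New quantity: q = 573.5 − 5(649/13) = 8421/26.
Revenue = 8 × 8421/26 = 33684/13.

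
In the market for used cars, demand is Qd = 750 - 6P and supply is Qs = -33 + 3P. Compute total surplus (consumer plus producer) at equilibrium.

Equilibrium: 750 - 6P = -33 + 3P gives P* = 87, Q* = 228.
Demand choke price: P = 125; supply starts at P = 11.
CS = ½(125 − 87)(228) = 4332; PS = ½(87 − 11)(228) = 8664.

Total surplus = 12996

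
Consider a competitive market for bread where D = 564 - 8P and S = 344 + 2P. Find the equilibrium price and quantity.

Set D = S: 564 - 8P = 344 + 2P.
220 = 10P, so P* = 22.
Q* = 564 − 8(22) = 388.

P* = 22, Q* = 388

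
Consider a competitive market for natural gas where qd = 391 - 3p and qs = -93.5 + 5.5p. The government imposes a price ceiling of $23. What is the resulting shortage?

Equilibrium price would be p* = 57, so the ceiling at 23 binds.
At p = 23: qd = 391 − 3(23) = 322, qs = -93.5 + 5.5(23) = 33.
Shortage = 322 − 33 = 289.

Shortage = 289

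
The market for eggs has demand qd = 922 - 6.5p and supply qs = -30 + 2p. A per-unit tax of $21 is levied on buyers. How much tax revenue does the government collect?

Pre-tax equilibrium: p* = 112, q* = 194.
Tax on buyers shifts demand to qd = 922 − 6.5(p + 21) = 785.5 - 6.5p.
785.5 - 6.5p = -30 + 2p gives seller price ps = 1631/17; buyers pay pb = 1631/17 + 21 = 1988/17.
New quantity: q = 922 − 6.5(1988/17) = 2752/17.
Revenue = 21 × 2752/17 = 57792/17.

Tax revenue = 57792/17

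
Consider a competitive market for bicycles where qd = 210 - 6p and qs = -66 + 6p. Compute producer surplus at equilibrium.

Producer surplus = 432

Equilibrium: 210 - 6p = -66 + 6p gives p* = 23, q* = 72.
Supply starts at p = 11 (where qs = 0).
PS = ½(23 − 11)(72) = 432.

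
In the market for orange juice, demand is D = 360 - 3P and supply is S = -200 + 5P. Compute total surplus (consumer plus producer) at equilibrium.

Total surplus = 6000

Equilibrium: 360 - 3P = -200 + 5P gives P* = 70, Q* = 150.
Demand choke price: P = 120; supply starts at P = 40.
CS = ½(120 − 70)(150) = 3750; PS = ½(70 − 40)(150) = 2250.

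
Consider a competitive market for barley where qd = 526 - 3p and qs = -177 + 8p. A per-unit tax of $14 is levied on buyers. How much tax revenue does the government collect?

Tax revenue = 46774/11

Pre-tax equilibrium: p* = 703/11, q* = 3677/11.
Tax on buyers shifts demand to qd = 526 − 3(p + 14) = 484 - 3p.
484 - 3p = -177 + 8p gives seller price ps = 661/11; buyers pay pb = 661/11 + 14 = 815/11.
New quantity: q = 526 − 3(815/11) = 3341/11.
Revenue = 14 × 3341/11 = 46774/11.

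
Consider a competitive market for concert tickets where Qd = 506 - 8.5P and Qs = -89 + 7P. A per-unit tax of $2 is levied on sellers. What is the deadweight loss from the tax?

Deadweight loss = 238/31

Pre-tax equilibrium: P* = 1190/31, Q* = 5571/31.
Tax on sellers shifts supply to Qs = -89 + 7(P − 2) = -103 + 7P.
506 - 8.5P = -103 + 7P gives buyer price Pb = 1218/31; sellers receive Ps = 1218/31 − 2 = 1156/31.
New quantity: Q = 506 − 8.5(1218/31) = 5333/31.
DWL = ½ × 2 × (5571/31 − 5333/31) = 238/31.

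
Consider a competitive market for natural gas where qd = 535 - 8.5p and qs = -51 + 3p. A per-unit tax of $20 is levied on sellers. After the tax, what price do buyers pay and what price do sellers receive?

Pre-tax equilibrium: p* = 1172/23, q* = 2343/23.
Tax on sellers shifts supply to qs = -51 + 3(p − 20) = -111 + 3p.
535 - 8.5p = -111 + 3p gives buyer price pb = 1292/23; sellers receive ps = 1292/23 − 20 = 832/23.
New quantity: q = 535 − 8.5(1292/23) = 1323/23.

Buyers pay 1292/23, sellers receive 832/23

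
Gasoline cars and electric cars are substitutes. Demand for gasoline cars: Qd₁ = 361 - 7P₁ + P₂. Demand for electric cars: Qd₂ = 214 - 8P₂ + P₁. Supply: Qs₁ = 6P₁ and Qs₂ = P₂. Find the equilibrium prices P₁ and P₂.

P₁ = 3463/116, P₂ = 3143/116

Market 1: 361 - 7P₁ + P₂ = 6P₁ → 13P₁ - P₂ = 361.
Market 2: 9P₂ - P₁ = 214.
Eliminating P₂: 9×(1) + 1×(2) gives 116P₁ = 3463, so P₁ = 3463/116.
Back-substitute into (2): P₂ = (214 + 1×3463/116) / 9 = 3143/116.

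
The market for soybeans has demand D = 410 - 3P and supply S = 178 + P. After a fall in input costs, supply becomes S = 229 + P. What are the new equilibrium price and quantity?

Original equilibrium: P* = 58, Q* = 236.
New equilibrium: 410 - 3P = 229 + P, so 181 = 4P and P' = 45.25; Q' = 410 − 3(45.25) = 274.25.

P' = 45.25, Q' = 274.25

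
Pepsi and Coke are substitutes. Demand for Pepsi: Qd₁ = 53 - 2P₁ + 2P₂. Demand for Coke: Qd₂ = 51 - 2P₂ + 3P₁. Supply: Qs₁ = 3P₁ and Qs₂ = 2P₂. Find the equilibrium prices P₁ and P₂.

P₁ = 157/7, P₂ = 207/7

Market 1: 53 - 2P₁ + 2P₂ = 3P₁ → 5P₁ - 2P₂ = 53.
Market 2: 4P₂ - 3P₁ = 51.
Eliminating P₂: 4×(1) + 2×(2) gives 14P₁ = 314, so P₁ = 157/7.
Back-substitute into (2): P₂ = (51 + 3×157/7) / 4 = 207/7.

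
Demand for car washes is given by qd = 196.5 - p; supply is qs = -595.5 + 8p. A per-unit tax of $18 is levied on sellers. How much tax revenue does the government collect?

Tax revenue = 1665

Pre-tax equilibrium: p* = 88, q* = 108.5.
Tax on sellers shifts supply to qs = -595.5 + 8(p − 18) = -739.5 + 8p.
196.5 - p = -739.5 + 8p gives buyer price pb = 104; sellers receive ps = 104 − 18 = 86.
New quantity: q = 196.5 − 1(104) = 92.5.
Revenue = 18 × 92.5 = 1665.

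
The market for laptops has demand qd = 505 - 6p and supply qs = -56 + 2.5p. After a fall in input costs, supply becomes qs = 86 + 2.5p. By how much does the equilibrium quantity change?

Original equilibrium: p* = 66, q* = 109.
New equilibrium: 505 - 6p = 86 + 2.5p, so 419 = 8.5p and p' = 838/17; q' = 505 − 6(838/17) = 3557/17.
Change in quantity: 3557/17 − 109 = 1704/17.

Δq = 1704/17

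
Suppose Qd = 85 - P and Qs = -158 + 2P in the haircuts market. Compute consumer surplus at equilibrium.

Equilibrium: 85 - P = -158 + 2P gives P* = 81, Q* = 4.
Demand choke price (Qd = 0): P = 85.
CS = ½(85 − 81)(4) = 8.

Consumer surplus = 8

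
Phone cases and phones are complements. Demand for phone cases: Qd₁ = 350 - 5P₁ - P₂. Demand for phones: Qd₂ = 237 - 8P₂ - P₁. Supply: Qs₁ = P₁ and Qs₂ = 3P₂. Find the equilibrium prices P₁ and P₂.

P₁ = 3613/65, P₂ = 1072/65

Market 1: 350 - 5P₁ - P₂ = P₁ → 6P₁ + P₂ = 350.
Market 2: 11P₂ + P₁ = 237.
Eliminating P₂: 11×(1) − 1×(2) gives 65P₁ = 3613, so P₁ = 3613/65.
Back-substitute into (2): P₂ = (237 − 1×3613/65) / 11 = 1072/65.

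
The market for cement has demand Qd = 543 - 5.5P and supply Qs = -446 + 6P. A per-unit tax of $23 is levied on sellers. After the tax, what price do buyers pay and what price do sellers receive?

Buyers pay $98, sellers receive $75

Pre-tax equilibrium: P* = 86, Q* = 70.
Tax on sellers shifts supply to Qs = -446 + 6(P − 23) = -584 + 6P.
543 - 5.5P = -584 + 6P gives buyer price Pb = 98; sellers receive Ps = 98 − 23 = 75.
New quantity: Q = 543 − 5.5(98) = 4.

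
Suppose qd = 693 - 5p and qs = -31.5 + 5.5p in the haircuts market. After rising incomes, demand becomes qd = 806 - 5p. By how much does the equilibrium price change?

Δp = 226/21

Original equilibrium: p* = 69, q* = 348.
New equilibrium: 806 - 5p = -31.5 + 5.5p, so 837.5 = 10.5p and p' = 1675/21; q' = 806 − 5(1675/21) = 8551/21.
Change in price: 1675/21 − 69 = 226/21.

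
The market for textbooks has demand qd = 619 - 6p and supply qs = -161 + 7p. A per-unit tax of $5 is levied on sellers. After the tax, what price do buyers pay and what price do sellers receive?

Pre-tax equilibrium: p* = 60, q* = 259.
Tax on sellers shifts supply to qs = -161 + 7(p − 5) = -196 + 7p.
619 - 6p = -196 + 7p gives buyer price pb = 815/13; sellers receive ps = 815/13 − 5 = 750/13.
New quantity: q = 619 − 6(815/13) = 3157/13.

Buyers pay 815/13, sellers receive 750/13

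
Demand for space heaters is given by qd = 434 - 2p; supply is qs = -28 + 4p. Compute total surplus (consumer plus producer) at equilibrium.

Equilibrium: 434 - 2p = -28 + 4p gives p* = 77, q* = 280.
Demand choke price: p = 217; supply starts at p = 7.
CS = ½(217 − 77)(280) = 19600; PS = ½(77 − 7)(280) = 9800.

Total surplus = 29400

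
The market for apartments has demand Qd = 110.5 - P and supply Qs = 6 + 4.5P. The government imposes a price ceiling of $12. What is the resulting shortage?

Equilibrium price would be P* = 19, so the ceiling at 12 binds.
At P = 12: Qd = 110.5 − 1(12) = 98.5, Qs = 6 + 4.5(12) = 60.
Shortage = 98.5 − 60 = 38.5.

Shortage = 38.5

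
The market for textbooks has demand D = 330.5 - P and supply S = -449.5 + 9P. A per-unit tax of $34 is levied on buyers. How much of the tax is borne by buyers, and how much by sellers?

Pre-tax equilibrium: P* = 78, Q* = 252.5.
Tax on buyers shifts demand to D = 330.5 − 1(P + 34) = 296.5 - P.
296.5 - P = -449.5 + 9P gives seller price Ps = 74.6; buyers pay Pb = 74.6 + 34 = 108.6.
New quantity: Q = 330.5 − 1(108.6) = 221.9.
Buyer burden = 108.6 − 78 = 30.6; seller burden = 78 − 74.6 = 3.4.

Buyers bear $30.6, sellers bear $3.4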